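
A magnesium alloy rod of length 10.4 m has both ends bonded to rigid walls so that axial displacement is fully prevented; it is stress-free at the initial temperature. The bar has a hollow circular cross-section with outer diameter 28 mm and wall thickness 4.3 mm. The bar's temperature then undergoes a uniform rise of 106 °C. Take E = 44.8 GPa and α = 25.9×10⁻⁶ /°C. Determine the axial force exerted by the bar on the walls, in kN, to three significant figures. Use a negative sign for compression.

-39.4 kN

Free thermal expansion αLΔT = 25.9e-6 · 10400 · 106 = 28.55 mm.
The walls impose strain ε = −(28.55)/10400 = -2.7454e-03; σ = Eε = 44800 · -2.7454e-03 = -123 MPa.
Wall reaction R = σ·A = -123·320.2 = -39380 N = -39.38 kN.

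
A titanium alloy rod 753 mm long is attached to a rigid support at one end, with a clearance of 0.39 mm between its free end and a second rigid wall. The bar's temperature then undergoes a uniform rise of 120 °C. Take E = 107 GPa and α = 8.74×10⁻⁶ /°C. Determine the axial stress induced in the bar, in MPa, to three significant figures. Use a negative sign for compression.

Free thermal expansion αLΔT = 8.74e-6 · 753 · 120 = 0.7897 mm.
The walls engage after the gap closes; constrained expansion = 0.7897 − 0.39 = 0.3997 mm.
The walls impose strain ε = −(0.3997)/753 = -5.3087e-04; σ = Eε = 107000 · -5.3087e-04 = -56.8 MPa.

-56.8 MPa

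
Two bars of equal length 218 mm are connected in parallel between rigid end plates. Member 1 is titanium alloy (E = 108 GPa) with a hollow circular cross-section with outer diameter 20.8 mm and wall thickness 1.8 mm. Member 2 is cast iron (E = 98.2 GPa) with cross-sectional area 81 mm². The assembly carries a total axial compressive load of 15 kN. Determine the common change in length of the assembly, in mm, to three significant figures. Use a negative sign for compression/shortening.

A_1 = 107.4 mm².
Equal strain + equilibrium ⇒ each member carries load in proportion to AE: A₁E₁ = 11600000 N, A₂E₂ = 7954000 N, ΣAE = 19560000 N.
δ = PL/ΣAE = -15000·218/19560000 = -0.1672 mm.

-0.167 mm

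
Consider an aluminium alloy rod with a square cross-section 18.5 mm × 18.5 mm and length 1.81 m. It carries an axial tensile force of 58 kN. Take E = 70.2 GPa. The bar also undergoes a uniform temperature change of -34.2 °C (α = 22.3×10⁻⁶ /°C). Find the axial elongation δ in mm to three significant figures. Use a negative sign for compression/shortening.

A = 342.2 mm².
δ_mech = NL/(AE) = 58000·1810/(342.2·70200) = 4.369 mm.
δ_thermal = αLΔT = 22.3e-6·1810·-34.2 = -1.38 mm.
δ = δ_mech + δ_thermal = 2.989 mm.

2.99 mm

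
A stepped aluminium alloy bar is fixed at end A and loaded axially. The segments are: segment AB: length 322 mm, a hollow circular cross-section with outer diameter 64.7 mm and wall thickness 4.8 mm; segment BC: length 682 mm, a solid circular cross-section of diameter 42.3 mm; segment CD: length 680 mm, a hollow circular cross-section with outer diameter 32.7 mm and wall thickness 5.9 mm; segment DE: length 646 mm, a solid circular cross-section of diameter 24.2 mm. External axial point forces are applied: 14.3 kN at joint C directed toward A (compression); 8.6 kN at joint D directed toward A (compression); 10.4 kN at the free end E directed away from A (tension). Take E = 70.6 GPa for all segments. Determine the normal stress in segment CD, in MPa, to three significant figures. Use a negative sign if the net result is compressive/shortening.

Internal axial forces (sectioning from the free end, tension +): N_DE = 10.4 kN, N_CD = 1.8 kN, N_BC = -12.5 kN, N_AB = -12.5 kN.
A_CD = 496.7 mm².
σ_CD = N_CD/A_CD = 1800/496.7 = 3.624 MPa.

3.62 MPa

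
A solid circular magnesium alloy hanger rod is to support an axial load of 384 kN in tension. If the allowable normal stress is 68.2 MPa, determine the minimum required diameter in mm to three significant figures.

Required area A ≥ P/σ_allow = 384000/68.2 = 5630 mm².
For a solid circular section, d ≥ √(4A/π) = 84.67 mm.

84.7 mm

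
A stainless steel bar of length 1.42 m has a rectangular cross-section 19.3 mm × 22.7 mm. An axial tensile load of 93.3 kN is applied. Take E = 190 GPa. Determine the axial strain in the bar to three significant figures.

0.00112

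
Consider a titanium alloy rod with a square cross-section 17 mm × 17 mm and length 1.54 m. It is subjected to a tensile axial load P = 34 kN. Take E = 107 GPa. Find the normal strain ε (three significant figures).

0.00110

A = 289 mm².
σ = N/A = 117.6 MPa; ε = σ/E = 117.6/107000 = 1.100e-03.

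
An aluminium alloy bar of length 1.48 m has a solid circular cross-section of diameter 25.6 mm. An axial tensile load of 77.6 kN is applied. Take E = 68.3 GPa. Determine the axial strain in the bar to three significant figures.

A = 514.7 mm².
σ = N/A = 150.8 MPa; ε = σ/E = 150.8/68300 = 2.207e-03.

0.00221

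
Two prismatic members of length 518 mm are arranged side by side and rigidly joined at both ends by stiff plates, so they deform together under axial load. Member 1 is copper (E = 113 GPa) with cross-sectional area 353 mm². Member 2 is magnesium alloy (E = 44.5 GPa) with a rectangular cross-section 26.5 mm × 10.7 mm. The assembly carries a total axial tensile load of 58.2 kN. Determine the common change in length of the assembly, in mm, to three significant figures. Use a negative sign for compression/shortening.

0.574 mm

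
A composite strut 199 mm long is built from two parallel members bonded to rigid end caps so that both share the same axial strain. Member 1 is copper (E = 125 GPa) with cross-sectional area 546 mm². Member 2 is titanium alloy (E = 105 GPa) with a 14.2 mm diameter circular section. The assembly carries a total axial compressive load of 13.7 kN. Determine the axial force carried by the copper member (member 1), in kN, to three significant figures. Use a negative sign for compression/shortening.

-11.0 kN

A_2 = 158.4 mm².
Equal strain + equilibrium ⇒ each member carries load in proportion to AE: A₁E₁ = 68250000 N, A₂E₂ = 16630000 N, ΣAE = 84880000 N.
F₁ = P·A₁E₁/ΣAE = -13700·68250000/84880000 = -11020 N.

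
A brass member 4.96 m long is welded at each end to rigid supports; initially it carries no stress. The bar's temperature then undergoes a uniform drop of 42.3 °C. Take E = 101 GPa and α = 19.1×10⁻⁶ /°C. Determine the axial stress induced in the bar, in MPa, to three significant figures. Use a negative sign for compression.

Free thermal expansion αLΔT = 19.1e-6 · 4960 · -42.3 = -4.007 mm.
The walls impose strain ε = −(-4.007)/4960 = 8.0793e-04; σ = Eε = 101000 · 8.0793e-04 = 81.6 MPa.

81.6 MPa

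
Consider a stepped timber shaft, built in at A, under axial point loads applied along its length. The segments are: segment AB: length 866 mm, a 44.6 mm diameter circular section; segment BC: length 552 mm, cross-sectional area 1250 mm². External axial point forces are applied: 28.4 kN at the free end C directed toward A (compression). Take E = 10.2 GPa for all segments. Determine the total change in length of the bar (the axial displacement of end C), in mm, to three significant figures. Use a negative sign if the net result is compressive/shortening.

-2.77 mm

Internal axial forces (sectioning from the free end, tension +): N_BC = -28.4 kN, N_AB = -28.4 kN.
A_AB = 1562 mm².
δ_AB = -28400·866/(1562·10200) = -1.543 mm
δ_BC = -28400·552/(1250·10200) = -1.23 mm
δ = Σδ_i = -2.773 mm.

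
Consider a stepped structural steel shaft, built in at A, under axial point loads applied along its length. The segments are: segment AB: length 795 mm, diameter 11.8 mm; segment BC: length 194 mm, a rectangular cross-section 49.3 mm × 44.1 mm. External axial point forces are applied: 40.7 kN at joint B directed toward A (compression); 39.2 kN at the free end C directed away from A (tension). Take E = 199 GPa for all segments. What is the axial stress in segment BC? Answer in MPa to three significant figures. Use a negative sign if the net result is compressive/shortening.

Internal axial forces (sectioning from the free end, tension +): N_BC = 39.2 kN, N_AB = -1.5 kN.
A_BC = 2174 mm².
σ_BC = N_BC/A_BC = 39200/2174 = 18.03 MPa.

18.0 MPa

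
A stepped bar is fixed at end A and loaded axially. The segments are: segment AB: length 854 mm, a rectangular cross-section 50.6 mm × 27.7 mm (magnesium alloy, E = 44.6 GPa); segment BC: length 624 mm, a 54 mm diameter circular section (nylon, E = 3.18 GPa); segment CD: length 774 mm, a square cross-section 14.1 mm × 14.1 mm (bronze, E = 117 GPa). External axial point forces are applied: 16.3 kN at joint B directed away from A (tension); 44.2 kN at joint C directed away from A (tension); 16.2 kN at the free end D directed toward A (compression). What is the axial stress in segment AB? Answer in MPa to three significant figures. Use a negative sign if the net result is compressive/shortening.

Internal axial forces (sectioning from the free end, tension +): N_CD = -16.2 kN, N_BC = 28 kN, N_AB = 44.3 kN.
A_AB = 1402 mm².
σ_AB = N_AB/A_AB = 44300/1402 = 31.61 MPa.

31.6 MPa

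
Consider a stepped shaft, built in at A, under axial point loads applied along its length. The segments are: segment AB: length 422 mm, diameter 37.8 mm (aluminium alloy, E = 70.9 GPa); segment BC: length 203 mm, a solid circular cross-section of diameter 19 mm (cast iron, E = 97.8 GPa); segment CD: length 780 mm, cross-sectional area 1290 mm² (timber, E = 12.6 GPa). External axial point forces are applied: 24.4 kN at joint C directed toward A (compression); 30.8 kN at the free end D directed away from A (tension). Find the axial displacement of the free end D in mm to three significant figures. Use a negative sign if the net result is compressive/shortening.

Internal axial forces (sectioning from the free end, tension +): N_CD = 30.8 kN, N_BC = 6.4 kN, N_AB = 6.4 kN.
A_AB = 1122 mm².
A_BC = 283.5 mm².
δ_AB = 6400·422/(1122·70900) = 0.03394 mm
δ_BC = 6400·203/(283.5·97800) = 0.04685 mm
δ_CD = 30800·780/(1290·12600) = 1.478 mm
δ = Σδ_i = 1.559 mm.

1.56 mm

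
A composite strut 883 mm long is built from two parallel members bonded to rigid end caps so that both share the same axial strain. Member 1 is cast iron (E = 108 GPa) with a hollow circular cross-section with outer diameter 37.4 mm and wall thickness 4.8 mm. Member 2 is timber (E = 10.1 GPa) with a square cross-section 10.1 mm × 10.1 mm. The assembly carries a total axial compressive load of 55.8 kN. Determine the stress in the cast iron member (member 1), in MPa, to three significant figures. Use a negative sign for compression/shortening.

A_1 = 491.6 mm².
A_2 = 102 mm².
Equal strain + equilibrium ⇒ each member carries load in proportion to AE: A₁E₁ = 53090000 N, A₂E₂ = 1030000 N, ΣAE = 54120000 N.
σ₁ = P·E₁/ΣAE = -55800·108000/54120000 = -111.3 MPa.

-111 MPa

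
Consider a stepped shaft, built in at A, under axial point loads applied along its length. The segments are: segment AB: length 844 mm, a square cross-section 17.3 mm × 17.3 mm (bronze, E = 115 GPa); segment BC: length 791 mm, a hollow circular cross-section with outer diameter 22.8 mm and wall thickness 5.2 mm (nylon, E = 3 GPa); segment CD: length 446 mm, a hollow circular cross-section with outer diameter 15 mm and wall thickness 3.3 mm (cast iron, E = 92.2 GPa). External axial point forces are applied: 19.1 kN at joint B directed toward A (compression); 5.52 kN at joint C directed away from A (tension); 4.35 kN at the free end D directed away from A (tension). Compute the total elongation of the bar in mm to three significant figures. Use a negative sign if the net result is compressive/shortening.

Internal axial forces (sectioning from the free end, tension +): N_CD = 4.35 kN, N_BC = 9.87 kN, N_AB = -9.23 kN.
A_AB = 299.3 mm².
A_BC = 287.5 mm².
A_CD = 121.3 mm².
δ_AB = -9230·844/(299.3·115000) = -0.2263 mm
δ_BC = 9870·791/(287.5·3000) = 9.051 mm
δ_CD = 4350·446/(121.3·92200) = 0.1735 mm
δ = Σδ_i = 8.998 mm.

9.00 mm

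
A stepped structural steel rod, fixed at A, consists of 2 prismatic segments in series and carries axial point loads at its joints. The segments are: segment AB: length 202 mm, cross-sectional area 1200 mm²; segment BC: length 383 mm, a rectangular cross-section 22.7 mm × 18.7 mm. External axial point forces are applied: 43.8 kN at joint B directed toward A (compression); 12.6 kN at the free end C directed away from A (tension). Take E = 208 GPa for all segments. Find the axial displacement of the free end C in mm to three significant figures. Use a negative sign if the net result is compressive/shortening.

0.0294 mm

Internal axial forces (sectioning from the free end, tension +): N_BC = 12.6 kN, N_AB = -31.2 kN.
A_BC = 424.5 mm².
δ_AB = -31200·202/(1200·208000) = -0.02525 mm
δ_BC = 12600·383/(424.5·208000) = 0.05466 mm
δ = Σδ_i = 0.02941 mm.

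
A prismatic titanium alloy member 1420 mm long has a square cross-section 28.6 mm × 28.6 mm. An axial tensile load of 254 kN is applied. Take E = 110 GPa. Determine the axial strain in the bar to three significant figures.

A = 818 mm².
σ = N/A = 310.5 MPa; ε = σ/E = 310.5/110000 = 2.823e-03.

0.00282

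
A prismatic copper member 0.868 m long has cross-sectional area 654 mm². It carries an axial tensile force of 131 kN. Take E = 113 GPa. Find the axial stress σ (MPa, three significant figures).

200 MPa

σ = N/A = 131000/654 = 200.3 MPa.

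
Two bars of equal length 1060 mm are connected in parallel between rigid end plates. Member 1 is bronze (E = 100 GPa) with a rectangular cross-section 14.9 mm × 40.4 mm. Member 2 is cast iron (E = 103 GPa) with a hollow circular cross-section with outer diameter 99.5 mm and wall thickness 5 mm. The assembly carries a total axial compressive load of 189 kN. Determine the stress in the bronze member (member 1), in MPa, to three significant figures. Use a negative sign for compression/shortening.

-88.7 MPa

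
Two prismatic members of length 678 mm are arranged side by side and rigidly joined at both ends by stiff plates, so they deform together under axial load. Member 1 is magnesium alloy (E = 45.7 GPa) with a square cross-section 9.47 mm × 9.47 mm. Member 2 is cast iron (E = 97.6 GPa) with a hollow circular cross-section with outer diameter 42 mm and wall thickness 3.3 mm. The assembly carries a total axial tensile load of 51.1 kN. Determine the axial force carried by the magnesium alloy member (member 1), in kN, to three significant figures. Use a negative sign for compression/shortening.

A_1 = 89.68 mm².
A_2 = 401.2 mm².
Equal strain + equilibrium ⇒ each member carries load in proportion to AE: A₁E₁ = 4098000 N, A₂E₂ = 39160000 N, ΣAE = 43260000 N.
F₁ = P·A₁E₁/ΣAE = 51100·4098000/43260000 = 4842 N.

4.84 kN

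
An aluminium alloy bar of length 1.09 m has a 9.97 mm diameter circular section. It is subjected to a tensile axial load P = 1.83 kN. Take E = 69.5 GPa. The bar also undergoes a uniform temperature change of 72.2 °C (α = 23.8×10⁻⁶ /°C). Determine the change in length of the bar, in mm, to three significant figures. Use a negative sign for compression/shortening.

2.24 mm

A = 78.07 mm².
δ_mech = NL/(AE) = 1830·1090/(78.07·69500) = 0.3676 mm.
δ_thermal = αLΔT = 23.8e-6·1090·72.2 = 1.873 mm.
δ = δ_mech + δ_thermal = 2.241 mm.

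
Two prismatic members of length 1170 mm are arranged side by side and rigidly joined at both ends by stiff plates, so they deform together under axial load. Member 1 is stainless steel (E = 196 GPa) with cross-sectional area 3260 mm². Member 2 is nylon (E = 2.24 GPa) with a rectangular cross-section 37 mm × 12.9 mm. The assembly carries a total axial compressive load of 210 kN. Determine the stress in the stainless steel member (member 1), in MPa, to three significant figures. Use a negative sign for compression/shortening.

-64.3 MPa

A_2 = 477.3 mm².
Equal strain + equilibrium ⇒ each member carries load in proportion to AE: A₁E₁ = 639000000 N, A₂E₂ = 1069000 N, ΣAE = 640000000 N.
σ₁ = P·E₁/ΣAE = -210000·196000/640000000 = -64.31 MPa.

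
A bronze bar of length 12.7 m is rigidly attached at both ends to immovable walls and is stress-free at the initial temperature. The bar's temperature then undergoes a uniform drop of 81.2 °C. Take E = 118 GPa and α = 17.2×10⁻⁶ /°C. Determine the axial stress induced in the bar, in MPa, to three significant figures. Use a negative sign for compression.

165 MPa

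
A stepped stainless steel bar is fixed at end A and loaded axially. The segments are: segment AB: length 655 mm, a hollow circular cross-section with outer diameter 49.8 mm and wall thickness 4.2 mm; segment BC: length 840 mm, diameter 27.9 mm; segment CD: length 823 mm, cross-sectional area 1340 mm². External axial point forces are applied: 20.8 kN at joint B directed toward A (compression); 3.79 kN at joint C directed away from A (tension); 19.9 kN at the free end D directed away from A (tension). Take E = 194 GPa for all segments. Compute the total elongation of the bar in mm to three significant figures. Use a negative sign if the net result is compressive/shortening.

Internal axial forces (sectioning from the free end, tension +): N_CD = 19.9 kN, N_BC = 23.69 kN, N_AB = 2.89 kN.
A_AB = 601.7 mm².
A_BC = 611.4 mm².
δ_AB = 2890·655/(601.7·194000) = 0.01622 mm
δ_BC = 23690·840/(611.4·194000) = 0.1678 mm
δ_CD = 19900·823/(1340·194000) = 0.063 mm
δ = Σδ_i = 0.247 mm.

0.247 mm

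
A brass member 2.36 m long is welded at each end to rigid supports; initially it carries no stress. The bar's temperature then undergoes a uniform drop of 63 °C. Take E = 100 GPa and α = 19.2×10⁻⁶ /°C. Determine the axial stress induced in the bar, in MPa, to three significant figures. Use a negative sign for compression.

Free thermal expansion αLΔT = 19.2e-6 · 2360 · -63 = -2.855 mm.
The walls impose strain ε = −(-2.855)/2360 = 1.2096e-03; σ = Eε = 100000 · 1.2096e-03 = 121 MPa.

121 MPa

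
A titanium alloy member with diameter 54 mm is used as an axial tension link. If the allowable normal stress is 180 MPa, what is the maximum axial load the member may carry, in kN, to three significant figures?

A = 2290 mm².
P_max = σ_allow · A = 180 · 2290 = 412200 N = 412.2 kN.

412 kN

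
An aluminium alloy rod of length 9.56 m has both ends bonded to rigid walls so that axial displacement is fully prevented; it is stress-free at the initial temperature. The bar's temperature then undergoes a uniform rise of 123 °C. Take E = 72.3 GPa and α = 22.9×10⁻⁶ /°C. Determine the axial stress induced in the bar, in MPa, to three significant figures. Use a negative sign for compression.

Free thermal expansion αLΔT = 22.9e-6 · 9560 · 123 = 26.93 mm.
The walls impose strain ε = −(26.93)/9560 = -2.8167e-03; σ = Eε = 72300 · -2.8167e-03 = -203.6 MPa.

-204 MPa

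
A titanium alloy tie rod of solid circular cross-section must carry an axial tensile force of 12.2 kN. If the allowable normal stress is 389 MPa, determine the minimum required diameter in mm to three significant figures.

6.32 mm

Required area A ≥ P/σ_allow = 12200/389 = 31.36 mm².
For a solid circular section, d ≥ √(4A/π) = 6.319 mm.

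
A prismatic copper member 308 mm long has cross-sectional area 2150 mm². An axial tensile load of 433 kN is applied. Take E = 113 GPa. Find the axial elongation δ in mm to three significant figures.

δ_mech = NL/(AE) = 433000·308/(2150·113000) = 0.5489 mm.

0.549 mm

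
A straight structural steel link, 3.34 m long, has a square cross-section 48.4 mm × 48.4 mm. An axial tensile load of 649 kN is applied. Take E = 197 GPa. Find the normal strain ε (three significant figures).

0.00141

A = 2343 mm².
σ = N/A = 277 MPa; ε = σ/E = 277/197000 = 1.406e-03.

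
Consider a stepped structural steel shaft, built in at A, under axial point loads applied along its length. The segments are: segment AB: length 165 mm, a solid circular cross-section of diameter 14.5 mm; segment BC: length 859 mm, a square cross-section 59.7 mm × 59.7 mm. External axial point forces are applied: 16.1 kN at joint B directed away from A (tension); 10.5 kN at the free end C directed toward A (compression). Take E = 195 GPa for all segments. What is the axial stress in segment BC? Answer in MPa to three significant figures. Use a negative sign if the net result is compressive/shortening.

Internal axial forces (sectioning from the free end, tension +): N_BC = -10.5 kN, N_AB = 5.6 kN.
A_BC = 3564 mm².
σ_BC = N_BC/A_BC = -10500/3564 = -2.946 MPa.

-2.95 MPa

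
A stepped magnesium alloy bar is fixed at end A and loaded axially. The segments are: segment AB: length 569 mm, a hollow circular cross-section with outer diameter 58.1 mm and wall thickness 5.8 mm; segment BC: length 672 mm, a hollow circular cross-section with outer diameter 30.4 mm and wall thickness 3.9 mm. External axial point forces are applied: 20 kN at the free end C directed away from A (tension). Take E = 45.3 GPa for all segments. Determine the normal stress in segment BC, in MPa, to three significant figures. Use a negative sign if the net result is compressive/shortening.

61.6 MPa

Internal axial forces (sectioning from the free end, tension +): N_BC = 20 kN, N_AB = 20 kN.
A_BC = 324.7 mm².
σ_BC = N_BC/A_BC = 20000/324.7 = 61.6 MPa.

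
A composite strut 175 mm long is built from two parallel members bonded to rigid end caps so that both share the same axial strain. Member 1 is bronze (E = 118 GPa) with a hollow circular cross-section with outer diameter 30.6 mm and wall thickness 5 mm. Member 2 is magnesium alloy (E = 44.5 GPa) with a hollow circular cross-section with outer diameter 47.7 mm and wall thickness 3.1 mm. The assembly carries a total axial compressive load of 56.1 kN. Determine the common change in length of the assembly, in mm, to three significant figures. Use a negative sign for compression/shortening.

-0.147 mm

A_1 = 402.1 mm².
A_2 = 434.4 mm².
Equal strain + equilibrium ⇒ each member carries load in proportion to AE: A₁E₁ = 47450000 N, A₂E₂ = 19330000 N, ΣAE = 66780000 N.
δ = PL/ΣAE = -56100·175/66780000 = -0.147 mm.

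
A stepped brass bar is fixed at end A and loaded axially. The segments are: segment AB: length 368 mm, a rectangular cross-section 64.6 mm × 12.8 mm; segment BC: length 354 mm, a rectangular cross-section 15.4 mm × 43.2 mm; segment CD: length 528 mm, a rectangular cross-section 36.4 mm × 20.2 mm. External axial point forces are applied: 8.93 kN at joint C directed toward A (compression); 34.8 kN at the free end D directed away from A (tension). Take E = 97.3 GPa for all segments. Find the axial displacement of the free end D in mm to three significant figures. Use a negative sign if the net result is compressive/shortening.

0.517 mm

Internal axial forces (sectioning from the free end, tension +): N_CD = 34.8 kN, N_BC = 25.87 kN, N_AB = 25.87 kN.
A_AB = 826.9 mm².
A_BC = 665.3 mm².
A_CD = 735.3 mm².
δ_AB = 25870·368/(826.9·97300) = 0.1183 mm
δ_BC = 25870·354/(665.3·97300) = 0.1415 mm
δ_CD = 34800·528/(735.3·97300) = 0.2568 mm
δ = Σδ_i = 0.5166 mm.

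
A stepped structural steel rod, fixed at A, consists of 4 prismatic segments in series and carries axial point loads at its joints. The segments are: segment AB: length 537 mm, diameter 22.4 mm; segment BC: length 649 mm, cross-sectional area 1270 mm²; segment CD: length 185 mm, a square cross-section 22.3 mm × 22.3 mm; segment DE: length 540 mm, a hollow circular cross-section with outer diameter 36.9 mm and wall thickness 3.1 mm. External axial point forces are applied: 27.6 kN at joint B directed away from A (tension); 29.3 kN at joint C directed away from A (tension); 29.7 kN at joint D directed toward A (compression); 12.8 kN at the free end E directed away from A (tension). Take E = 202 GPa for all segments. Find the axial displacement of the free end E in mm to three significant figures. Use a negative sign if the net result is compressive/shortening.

Internal axial forces (sectioning from the free end, tension +): N_DE = 12.8 kN, N_CD = -16.9 kN, N_BC = 12.4 kN, N_AB = 40 kN.
A_AB = 394.1 mm².
A_CD = 497.3 mm².
A_DE = 329.2 mm².
δ_AB = 40000·537/(394.1·202000) = 0.2698 mm
δ_BC = 12400·649/(1270·202000) = 0.03137 mm
δ_CD = -16900·185/(497.3·202000) = -0.03112 mm
δ_DE = 12800·540/(329.2·202000) = 0.1039 mm
δ = Σδ_i = 0.374 mm.

0.374 mm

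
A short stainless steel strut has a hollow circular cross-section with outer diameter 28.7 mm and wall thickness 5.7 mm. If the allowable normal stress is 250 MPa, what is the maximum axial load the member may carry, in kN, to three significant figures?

103 kN

A = 411.9 mm².
P_max = σ_allow · A = 250 · 411.9 = 103000 N = 103 kN.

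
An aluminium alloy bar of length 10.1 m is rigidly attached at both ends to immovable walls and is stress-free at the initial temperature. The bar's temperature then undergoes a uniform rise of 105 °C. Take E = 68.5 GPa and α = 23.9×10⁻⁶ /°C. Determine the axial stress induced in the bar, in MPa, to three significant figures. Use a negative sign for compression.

-172 MPa

Free thermal expansion αLΔT = 23.9e-6 · 10100 · 105 = 25.35 mm.
The walls impose strain ε = −(25.35)/10100 = -2.5095e-03; σ = Eε = 68500 · -2.5095e-03 = -171.9 MPa.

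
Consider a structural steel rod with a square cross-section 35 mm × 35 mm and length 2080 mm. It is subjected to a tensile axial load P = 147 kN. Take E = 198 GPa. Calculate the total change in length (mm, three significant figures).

1.26 mm

A = 1225 mm².
δ_mech = NL/(AE) = 147000·2080/(1225·198000) = 1.261 mm.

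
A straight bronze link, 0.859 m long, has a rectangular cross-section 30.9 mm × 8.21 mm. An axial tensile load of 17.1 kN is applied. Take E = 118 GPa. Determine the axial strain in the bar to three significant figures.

5.71e-04

A = 253.7 mm².
σ = N/A = 67.41 MPa; ε = σ/E = 67.41/118000 = 5.712e-04.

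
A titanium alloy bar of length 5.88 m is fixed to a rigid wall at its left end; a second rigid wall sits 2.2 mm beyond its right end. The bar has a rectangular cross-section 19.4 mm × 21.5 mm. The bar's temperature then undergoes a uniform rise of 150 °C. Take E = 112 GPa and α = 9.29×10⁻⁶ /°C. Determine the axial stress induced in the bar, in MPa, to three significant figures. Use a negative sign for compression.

Free thermal expansion αLΔT = 9.29e-6 · 5880 · 150 = 8.194 mm.
The walls engage after the gap closes; constrained expansion = 8.194 − 2.2 = 5.994 mm.
The walls impose strain ε = −(5.994)/5880 = -1.0194e-03; σ = Eε = 112000 · -1.0194e-03 = -114.2 MPa.

-114 MPa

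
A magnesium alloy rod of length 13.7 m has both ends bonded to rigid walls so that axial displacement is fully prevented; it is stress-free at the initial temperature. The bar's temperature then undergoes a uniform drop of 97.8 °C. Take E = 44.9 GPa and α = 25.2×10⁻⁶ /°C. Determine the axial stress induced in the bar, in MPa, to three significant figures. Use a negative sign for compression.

Free thermal expansion αLΔT = 25.2e-6 · 13700 · -97.8 = -33.76 mm.
The walls impose strain ε = −(-33.76)/13700 = 2.4646e-03; σ = Eε = 44900 · 2.4646e-03 = 110.7 MPa.

111 MPa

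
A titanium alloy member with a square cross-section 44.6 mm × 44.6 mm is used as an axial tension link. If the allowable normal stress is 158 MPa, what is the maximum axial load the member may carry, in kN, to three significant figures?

A = 1989 mm².
P_max = σ_allow · A = 158 · 1989 = 314300 N = 314.3 kN.

314 kN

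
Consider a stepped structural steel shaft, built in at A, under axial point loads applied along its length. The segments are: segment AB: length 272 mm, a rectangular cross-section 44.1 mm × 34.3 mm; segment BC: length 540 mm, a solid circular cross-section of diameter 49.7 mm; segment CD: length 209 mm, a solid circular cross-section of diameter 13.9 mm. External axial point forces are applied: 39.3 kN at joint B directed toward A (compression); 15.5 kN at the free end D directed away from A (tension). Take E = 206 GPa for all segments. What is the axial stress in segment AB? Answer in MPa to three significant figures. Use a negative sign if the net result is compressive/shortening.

-15.7 MPa

Internal axial forces (sectioning from the free end, tension +): N_CD = 15.5 kN, N_BC = 15.5 kN, N_AB = -23.8 kN.
A_AB = 1513 mm².
σ_AB = N_AB/A_AB = -23800/1513 = -15.73 MPa.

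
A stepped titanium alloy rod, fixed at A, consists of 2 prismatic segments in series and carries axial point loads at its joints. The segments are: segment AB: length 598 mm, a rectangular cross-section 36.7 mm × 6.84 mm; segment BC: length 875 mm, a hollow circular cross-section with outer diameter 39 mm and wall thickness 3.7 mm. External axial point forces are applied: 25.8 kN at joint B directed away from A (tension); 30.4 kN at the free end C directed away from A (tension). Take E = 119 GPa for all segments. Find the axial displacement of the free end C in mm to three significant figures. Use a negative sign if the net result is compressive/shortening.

Internal axial forces (sectioning from the free end, tension +): N_BC = 30.4 kN, N_AB = 56.2 kN.
A_AB = 251 mm².
A_BC = 410.3 mm².
δ_AB = 56200·598/(251·119000) = 1.125 mm
δ_BC = 30400·875/(410.3·119000) = 0.5448 mm
δ = Σδ_i = 1.67 mm.

1.67 mm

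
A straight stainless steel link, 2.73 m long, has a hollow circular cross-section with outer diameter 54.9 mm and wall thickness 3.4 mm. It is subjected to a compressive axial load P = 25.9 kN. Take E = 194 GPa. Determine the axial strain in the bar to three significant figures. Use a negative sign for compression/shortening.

-2.43e-04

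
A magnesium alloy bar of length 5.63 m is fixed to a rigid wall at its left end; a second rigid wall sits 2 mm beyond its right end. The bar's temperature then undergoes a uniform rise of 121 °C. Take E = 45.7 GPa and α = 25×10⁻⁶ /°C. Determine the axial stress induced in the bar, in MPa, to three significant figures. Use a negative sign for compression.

Free thermal expansion αLΔT = 25e-6 · 5630 · 121 = 17.03 mm.
The walls engage after the gap closes; constrained expansion = 17.03 − 2 = 15.03 mm.
The walls impose strain ε = −(15.03)/5630 = -2.6698e-03; σ = Eε = 45700 · -2.6698e-03 = -122 MPa.

-122 MPa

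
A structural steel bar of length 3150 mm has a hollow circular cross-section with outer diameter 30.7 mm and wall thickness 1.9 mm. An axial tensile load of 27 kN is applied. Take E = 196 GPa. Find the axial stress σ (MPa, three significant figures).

157 MPa

A = 171.9 mm².
σ = N/A = 27000/171.9 = 157.1 MPa.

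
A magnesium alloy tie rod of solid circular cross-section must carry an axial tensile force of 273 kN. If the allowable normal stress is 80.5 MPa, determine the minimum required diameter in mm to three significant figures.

Required area A ≥ P/σ_allow = 273000/80.5 = 3391 mm².
For a solid circular section, d ≥ √(4A/π) = 65.71 mm.

65.7 mm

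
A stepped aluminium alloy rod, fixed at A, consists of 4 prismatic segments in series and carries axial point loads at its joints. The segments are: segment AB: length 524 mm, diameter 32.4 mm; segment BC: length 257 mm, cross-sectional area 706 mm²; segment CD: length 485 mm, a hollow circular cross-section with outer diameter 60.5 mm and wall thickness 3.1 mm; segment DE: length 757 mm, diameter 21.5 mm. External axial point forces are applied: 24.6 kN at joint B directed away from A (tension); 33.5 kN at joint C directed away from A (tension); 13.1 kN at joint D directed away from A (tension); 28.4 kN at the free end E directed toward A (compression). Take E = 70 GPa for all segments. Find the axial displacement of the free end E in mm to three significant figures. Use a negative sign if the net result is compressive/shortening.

-0.552 mm

Internal axial forces (sectioning from the free end, tension +): N_DE = -28.4 kN, N_CD = -15.3 kN, N_BC = 18.2 kN, N_AB = 42.8 kN.
A_AB = 824.5 mm².
A_CD = 559 mm².
A_DE = 363.1 mm².
δ_AB = 42800·524/(824.5·70000) = 0.3886 mm
δ_BC = 18200·257/(706·70000) = 0.09465 mm
δ_CD = -15300·485/(559·70000) = -0.1896 mm
δ_DE = -28400·757/(363.1·70000) = -0.846 mm
δ = Σδ_i = -0.5524 mm.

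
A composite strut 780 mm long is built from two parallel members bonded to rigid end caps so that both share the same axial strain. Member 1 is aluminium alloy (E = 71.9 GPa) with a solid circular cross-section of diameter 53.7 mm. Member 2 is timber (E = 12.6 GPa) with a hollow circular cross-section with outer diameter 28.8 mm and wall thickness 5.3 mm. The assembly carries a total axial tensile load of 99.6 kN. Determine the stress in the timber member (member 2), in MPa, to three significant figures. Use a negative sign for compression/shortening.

A_1 = 2265 mm².
A_2 = 391.3 mm².
Equal strain + equilibrium ⇒ each member carries load in proportion to AE: A₁E₁ = 162800000 N, A₂E₂ = 4930000 N, ΣAE = 167800000 N.
σ₂ = P·E₂/ΣAE = 99600·12600/167800000 = 7.48 MPa.

7.48 MPa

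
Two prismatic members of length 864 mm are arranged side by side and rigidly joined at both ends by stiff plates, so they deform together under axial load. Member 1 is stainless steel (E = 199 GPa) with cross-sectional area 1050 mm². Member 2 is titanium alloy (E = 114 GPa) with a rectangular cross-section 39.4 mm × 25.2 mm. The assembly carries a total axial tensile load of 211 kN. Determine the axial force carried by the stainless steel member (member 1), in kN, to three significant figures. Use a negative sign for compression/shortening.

A_2 = 992.9 mm².
Equal strain + equilibrium ⇒ each member carries load in proportion to AE: A₁E₁ = 209000000 N, A₂E₂ = 113200000 N, ΣAE = 322100000 N.
F₁ = P·A₁E₁/ΣAE = 211000·209000000/322100000 = 136900 N.

137 kN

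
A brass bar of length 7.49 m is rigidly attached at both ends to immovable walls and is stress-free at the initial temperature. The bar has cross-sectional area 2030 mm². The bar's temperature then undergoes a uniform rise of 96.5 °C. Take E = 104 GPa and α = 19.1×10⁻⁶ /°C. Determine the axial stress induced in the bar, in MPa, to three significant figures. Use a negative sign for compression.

Free thermal expansion αLΔT = 19.1e-6 · 7490 · 96.5 = 13.81 mm.
The walls impose strain ε = −(13.81)/7490 = -1.8431e-03; σ = Eε = 104000 · -1.8431e-03 = -191.7 MPa.

-192 MPa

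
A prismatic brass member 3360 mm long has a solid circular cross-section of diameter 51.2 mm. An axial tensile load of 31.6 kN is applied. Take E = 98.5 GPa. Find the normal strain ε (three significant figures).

A = 2059 mm².
σ = N/A = 15.35 MPa; ε = σ/E = 15.35/98500 = 1.558e-04.

1.56e-04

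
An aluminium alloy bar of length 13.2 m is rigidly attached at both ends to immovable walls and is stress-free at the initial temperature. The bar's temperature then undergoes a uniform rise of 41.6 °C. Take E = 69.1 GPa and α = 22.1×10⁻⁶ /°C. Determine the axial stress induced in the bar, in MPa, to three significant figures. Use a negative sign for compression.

Free thermal expansion αLΔT = 22.1e-6 · 13200 · 41.6 = 12.14 mm.
The walls impose strain ε = −(12.14)/13200 = -9.1936e-04; σ = Eε = 69100 · -9.1936e-04 = -63.53 MPa.

-63.5 MPa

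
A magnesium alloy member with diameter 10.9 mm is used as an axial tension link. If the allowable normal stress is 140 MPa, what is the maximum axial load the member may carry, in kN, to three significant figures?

13.1 kN

A = 93.31 mm².
P_max = σ_allow · A = 140 · 93.31 = 13060 N = 13.06 kN.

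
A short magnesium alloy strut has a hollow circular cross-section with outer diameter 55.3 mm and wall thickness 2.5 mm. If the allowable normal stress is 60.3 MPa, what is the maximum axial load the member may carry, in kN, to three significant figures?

A = 414.7 mm².
P_max = σ_allow · A = 60.3 · 414.7 = 25010 N = 25.01 kN.

25.0 kN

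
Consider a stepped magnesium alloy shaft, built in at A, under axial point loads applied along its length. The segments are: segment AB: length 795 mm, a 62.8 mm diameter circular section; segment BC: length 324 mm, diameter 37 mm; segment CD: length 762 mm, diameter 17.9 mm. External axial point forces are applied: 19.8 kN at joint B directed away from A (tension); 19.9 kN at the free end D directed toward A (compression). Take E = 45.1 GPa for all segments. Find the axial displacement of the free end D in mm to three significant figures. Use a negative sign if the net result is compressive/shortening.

-1.47 mm

Internal axial forces (sectioning from the free end, tension +): N_CD = -19.9 kN, N_BC = -19.9 kN, N_AB = -0.1 kN.
A_AB = 3097 mm².
A_BC = 1075 mm².
A_CD = 251.6 mm².
δ_AB = -100·795/(3097·45100) = -0.0005691 mm
δ_BC = -19900·324/(1075·45100) = -0.133 mm
δ_CD = -19900·762/(251.6·45100) = -1.336 mm
δ = Σδ_i = -1.47 mm.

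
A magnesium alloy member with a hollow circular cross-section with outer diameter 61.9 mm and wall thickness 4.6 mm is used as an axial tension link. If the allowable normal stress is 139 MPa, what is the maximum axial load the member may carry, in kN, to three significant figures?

115 kN

A = 828.1 mm².
P_max = σ_allow · A = 139 · 828.1 = 115100 N = 115.1 kN.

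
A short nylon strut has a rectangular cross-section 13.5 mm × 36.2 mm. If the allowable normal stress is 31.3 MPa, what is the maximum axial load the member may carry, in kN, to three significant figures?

A = 488.7 mm².
P_max = σ_allow · A = 31.3 · 488.7 = 15300 N = 15.3 kN.

15.3 kN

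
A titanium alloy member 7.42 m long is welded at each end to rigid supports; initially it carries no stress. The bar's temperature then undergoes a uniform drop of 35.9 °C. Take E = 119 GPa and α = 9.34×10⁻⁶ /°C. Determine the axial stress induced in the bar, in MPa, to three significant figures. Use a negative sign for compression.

39.9 MPa

Free thermal expansion αLΔT = 9.34e-6 · 7420 · -35.9 = -2.488 mm.
The walls impose strain ε = −(-2.488)/7420 = 3.3531e-04; σ = Eε = 119000 · 3.3531e-04 = 39.9 MPa.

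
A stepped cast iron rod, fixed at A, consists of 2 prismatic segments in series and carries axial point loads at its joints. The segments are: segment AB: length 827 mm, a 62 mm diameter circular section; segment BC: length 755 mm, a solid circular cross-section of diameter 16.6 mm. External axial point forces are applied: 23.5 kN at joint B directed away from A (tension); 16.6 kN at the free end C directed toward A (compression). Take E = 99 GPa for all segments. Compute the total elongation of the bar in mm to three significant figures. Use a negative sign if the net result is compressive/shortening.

-0.566 mm

Internal axial forces (sectioning from the free end, tension +): N_BC = -16.6 kN, N_AB = 6.9 kN.
A_AB = 3019 mm².
A_BC = 216.4 mm².
δ_AB = 6900·827/(3019·99000) = 0.01909 mm
δ_BC = -16600·755/(216.4·99000) = -0.5849 mm
δ = Σδ_i = -0.5659 mm.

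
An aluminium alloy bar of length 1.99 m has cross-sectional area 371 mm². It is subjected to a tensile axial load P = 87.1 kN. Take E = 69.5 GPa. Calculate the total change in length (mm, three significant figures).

δ_mech = NL/(AE) = 87100·1990/(371·69500) = 6.722 mm.

6.72 mm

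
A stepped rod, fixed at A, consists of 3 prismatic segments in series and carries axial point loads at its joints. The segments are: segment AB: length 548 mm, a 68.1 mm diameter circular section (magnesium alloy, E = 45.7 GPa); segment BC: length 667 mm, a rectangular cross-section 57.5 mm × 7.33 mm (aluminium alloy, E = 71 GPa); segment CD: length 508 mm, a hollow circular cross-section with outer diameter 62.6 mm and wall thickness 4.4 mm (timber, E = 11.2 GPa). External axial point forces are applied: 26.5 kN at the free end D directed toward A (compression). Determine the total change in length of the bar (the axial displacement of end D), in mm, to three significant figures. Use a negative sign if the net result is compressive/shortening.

Internal axial forces (sectioning from the free end, tension +): N_CD = -26.5 kN, N_BC = -26.5 kN, N_AB = -26.5 kN.
A_AB = 3642 mm².
A_BC = 421.5 mm².
A_CD = 804.5 mm².
δ_AB = -26500·548/(3642·45700) = -0.08724 mm
δ_BC = -26500·667/(421.5·71000) = -0.5907 mm
δ_CD = -26500·508/(804.5·11200) = -1.494 mm
δ = Σδ_i = -2.172 mm.

-2.17 mm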